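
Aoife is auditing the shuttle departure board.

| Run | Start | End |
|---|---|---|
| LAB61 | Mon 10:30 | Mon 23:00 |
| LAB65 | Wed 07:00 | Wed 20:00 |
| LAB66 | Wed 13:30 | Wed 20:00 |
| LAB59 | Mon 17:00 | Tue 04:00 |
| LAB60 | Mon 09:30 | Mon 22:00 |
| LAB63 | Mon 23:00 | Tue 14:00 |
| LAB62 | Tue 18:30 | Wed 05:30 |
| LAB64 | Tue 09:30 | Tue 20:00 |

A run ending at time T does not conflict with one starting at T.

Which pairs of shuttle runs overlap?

Two intervals overlap when each starts before the other ends.
Sorted by start: LAB60, LAB61, LAB59, LAB63, LAB64, LAB62, LAB65, LAB66.
LAB61 starts before LAB60 ends → LAB60 and LAB61 overlap.
LAB59 starts before LAB60 ends → LAB60 and LAB59 overlap.
LAB63 starts after LAB60 ends, so LAB60 has no further overlaps.
LAB59 starts before LAB61 ends → LAB61 and LAB59 overlap.
LAB63 starts exactly when LAB61 ends (back-to-back, no overlap), so LAB61 has no further overlaps.
LAB63 starts before LAB59 ends → LAB59 and LAB63 overlap.
LAB64 starts after LAB59 ends, so LAB59 has no further overlaps.
LAB64 starts before LAB63 ends → LAB63 and LAB64 overlap.
LAB62 starts after LAB63 ends, so LAB63 has no further overlaps.
LAB62 starts before LAB64 ends → LAB64 and LAB62 overlap.
LAB65 starts after LAB64 ends, so LAB64 has no further overlaps.
LAB65 starts after LAB62 ends, so LAB62 has no further overlaps.
LAB66 starts before LAB65 ends → LAB65 and LAB66 overlap.

LAB59 & LAB60, LAB59 & LAB61, LAB59 & LAB63, LAB60 & LAB61, LAB62 & LAB64, LAB63 & LAB64, LAB65 & LAB66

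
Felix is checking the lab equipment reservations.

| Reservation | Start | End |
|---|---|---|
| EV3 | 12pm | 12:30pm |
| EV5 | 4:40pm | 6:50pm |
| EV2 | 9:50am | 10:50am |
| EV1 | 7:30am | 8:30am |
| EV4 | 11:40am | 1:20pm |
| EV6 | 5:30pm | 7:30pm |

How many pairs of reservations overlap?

2

Two intervals overlap when each starts before the other ends.
Sorted by start: EV1, EV2, EV4, EV3, EV5, EV6.
EV2 starts after EV1 ends, so nothing later overlaps EV1 either.
EV4 starts after EV2 ends, so nothing later overlaps EV2 either.
EV3 starts before EV4 ends → EV4 and EV3 overlap.
EV5 starts after EV4 ends, so nothing later overlaps EV4 either.
EV5 starts after EV3 ends, so nothing later overlaps EV3 either.
EV6 starts before EV5 ends → EV5 and EV6 overlap.
Overlapping pairs: EV3 & EV4, EV5 & EV6 — 2 in total.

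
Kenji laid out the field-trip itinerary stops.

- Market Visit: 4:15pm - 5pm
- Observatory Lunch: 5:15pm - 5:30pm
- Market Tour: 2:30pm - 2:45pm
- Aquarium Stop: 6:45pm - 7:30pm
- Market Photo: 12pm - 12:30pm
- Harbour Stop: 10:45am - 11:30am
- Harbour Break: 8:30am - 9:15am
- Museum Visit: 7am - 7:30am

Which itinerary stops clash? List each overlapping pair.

no overlapping pairs

Sorted by start: Museum Visit, Harbour Break, Harbour Stop, Market Photo, Market Tour, Market Visit, Observatory Lunch, Aquarium Stop.
Harbour Break starts after Museum Visit ends, so nothing later overlaps Museum Visit either.
Harbour Stop starts after Harbour Break ends, so nothing later overlaps Harbour Break either.
Market Photo starts after Harbour Stop ends, so nothing later overlaps Harbour Stop either.
Market Tour starts after Market Photo ends, so nothing later overlaps Market Photo either.
Market Visit starts after Market Tour ends, so nothing later overlaps Market Tour either.
Observatory Lunch starts after Market Visit ends, so nothing later overlaps Market Visit either.
Aquarium Stop starts after Observatory Lunch ends.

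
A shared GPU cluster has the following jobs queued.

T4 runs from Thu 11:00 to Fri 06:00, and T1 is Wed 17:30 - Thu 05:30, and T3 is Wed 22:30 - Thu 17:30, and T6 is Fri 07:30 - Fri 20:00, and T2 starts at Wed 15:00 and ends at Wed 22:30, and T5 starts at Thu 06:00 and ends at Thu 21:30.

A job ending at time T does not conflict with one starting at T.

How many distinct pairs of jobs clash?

5

Two intervals overlap when each starts before the other ends.
Sorted by start: T2, T1, T3, T5, T4, T6.
T1 starts before T2 ends → T2 and T1 overlap.
T3 starts exactly when T2 ends (back-to-back, no overlap), so T2 has no further overlaps.
T3 starts before T1 ends → T1 and T3 overlap.
T5 starts after T1 ends, so T1 has no further overlaps.
T5 starts before T3 ends → T3 and T5 overlap.
T4 starts before T3 ends → T3 and T4 overlap.
T6 starts after T3 ends.
T4 starts before T5 ends → T5 and T4 overlap.
T6 starts after T5 ends.
T6 starts after T4 ends.
Overlapping pairs: T1 & T2, T1 & T3, T3 & T4, T3 & T5, T4 & T5 — 5 in total.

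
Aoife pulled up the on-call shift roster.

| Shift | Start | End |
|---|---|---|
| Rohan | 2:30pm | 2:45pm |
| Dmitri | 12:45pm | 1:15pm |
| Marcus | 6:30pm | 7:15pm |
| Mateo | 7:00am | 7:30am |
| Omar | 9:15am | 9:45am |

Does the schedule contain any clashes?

No

Sorted by start: Mateo, Omar, Dmitri, Rohan, Marcus.
Omar starts after Mateo ends — done with Mateo.
Dmitri starts after Omar ends — done with Omar.
Rohan starts after Dmitri ends — done with Dmitri.
Marcus starts after Rohan ends.
Every pair is clear; the schedule has no overlaps.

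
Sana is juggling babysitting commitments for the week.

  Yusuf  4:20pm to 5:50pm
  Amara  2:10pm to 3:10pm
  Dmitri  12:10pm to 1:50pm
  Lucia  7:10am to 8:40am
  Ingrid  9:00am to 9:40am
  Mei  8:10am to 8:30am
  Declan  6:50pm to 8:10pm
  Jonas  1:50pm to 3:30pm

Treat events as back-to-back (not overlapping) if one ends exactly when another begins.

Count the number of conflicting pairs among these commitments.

2

Sorted by start: Lucia, Mei, Ingrid, Dmitri, Jonas, Amara, Yusuf, Declan.
Mei starts before Lucia ends → Lucia and Mei overlap.
Ingrid starts after Lucia ends — done with Lucia.
Ingrid starts after Mei ends — done with Mei.
Dmitri starts after Ingrid ends — done with Ingrid.
Jonas starts exactly when Dmitri ends (back-to-back, no overlap) — done with Dmitri.
Amara starts before Jonas ends → Jonas and Amara overlap.
Yusuf starts after Jonas ends — done with Jonas.
Yusuf starts after Amara ends — done with Amara.
Declan starts after Yusuf ends.
Overlapping pairs: Amara & Jonas, Lucia & Mei — 2 in total.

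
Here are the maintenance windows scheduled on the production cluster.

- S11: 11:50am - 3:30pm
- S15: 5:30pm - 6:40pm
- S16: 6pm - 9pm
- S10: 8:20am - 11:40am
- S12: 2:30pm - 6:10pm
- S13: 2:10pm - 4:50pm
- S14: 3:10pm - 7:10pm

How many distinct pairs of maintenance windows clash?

Sorted by start: S10, S11, S13, S12, S14, S15, S16.
S11 starts after S10 ends — done with S10.
S13 starts before S11 ends → S11 and S13 overlap.
S12 starts before S11 ends → S11 and S12 overlap.
S14 starts before S11 ends → S11 and S14 overlap.
S15 starts after S11 ends — done with S11.
S12 starts before S13 ends → S13 and S12 overlap.
S14 starts before S13 ends → S13 and S14 overlap.
S15 starts after S13 ends — done with S13.
S14 starts before S12 ends → S12 and S14 overlap.
S15 starts before S12 ends → S12 and S15 overlap.
S16 starts before S12 ends → S12 and S16 overlap.
S15 starts before S14 ends → S14 and S15 overlap.
S16 starts before S14 ends → S14 and S16 overlap.
S16 starts before S15 ends → S15 and S16 overlap.
Overlapping pairs: S11 & S12, S11 & S13, S11 & S14, S12 & S13, S12 & S14, S12 & S15, S12 & S16, S13 & S14, S14 & S15, S14 & S16, S15 & S16 — 11 in total.

11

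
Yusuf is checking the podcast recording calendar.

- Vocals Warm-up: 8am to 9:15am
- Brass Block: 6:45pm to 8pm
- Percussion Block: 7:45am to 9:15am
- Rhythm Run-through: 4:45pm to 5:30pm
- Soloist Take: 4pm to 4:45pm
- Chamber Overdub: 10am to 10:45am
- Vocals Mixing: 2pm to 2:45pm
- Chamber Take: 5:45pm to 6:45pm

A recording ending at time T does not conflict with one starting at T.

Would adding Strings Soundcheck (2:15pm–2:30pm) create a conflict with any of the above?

Yes — it overlaps Vocals Mixing

Percussion Block: ends 9:15am at or before Strings Soundcheck starts 2:15pm → clear.
Vocals Warm-up: ends 9:15am at or before Strings Soundcheck starts 2:15pm → clear.
Chamber Overdub: ends 10:45am at or before Strings Soundcheck starts 2:15pm → clear.
Vocals Mixing: starts 2pm before Strings Soundcheck ends 2:30pm, and ends 2:45pm after Strings Soundcheck starts 2:15pm → overlap.
Soloist Take: starts 4pm at or after Strings Soundcheck ends 2:30pm → clear.
Rhythm Run-through: starts 4:45pm at or after Strings Soundcheck ends 2:30pm → clear.
Chamber Take: starts 5:45pm at or after Strings Soundcheck ends 2:30pm → clear.
Brass Block: starts 6:45pm at or after Strings Soundcheck ends 2:30pm → clear.
Strings Soundcheck overlaps Vocals Mixing.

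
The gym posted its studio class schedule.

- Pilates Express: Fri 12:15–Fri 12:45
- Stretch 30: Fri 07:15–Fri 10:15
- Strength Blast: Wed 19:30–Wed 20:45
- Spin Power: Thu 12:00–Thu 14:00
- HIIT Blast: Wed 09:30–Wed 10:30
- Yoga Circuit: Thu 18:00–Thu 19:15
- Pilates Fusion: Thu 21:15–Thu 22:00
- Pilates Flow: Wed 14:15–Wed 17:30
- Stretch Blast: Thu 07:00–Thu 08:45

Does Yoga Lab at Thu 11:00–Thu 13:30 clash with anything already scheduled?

HIIT Blast: ends Wed 10:30 at or before Yoga Lab starts Thu 11:00 → clear.
Pilates Flow: ends Wed 17:30 at or before Yoga Lab starts Thu 11:00 → clear.
Strength Blast: ends Wed 20:45 at or before Yoga Lab starts Thu 11:00 → clear.
Stretch Blast: ends Thu 08:45 at or before Yoga Lab starts Thu 11:00 → clear.
Spin Power: starts Thu 12:00 before Yoga Lab ends Thu 13:30, and ends Thu 14:00 after Yoga Lab starts Thu 11:00 → overlap.
Yoga Circuit: starts Thu 18:00 at or after Yoga Lab ends Thu 13:30 → clear.
Pilates Fusion: starts Thu 21:15 at or after Yoga Lab ends Thu 13:30 → clear.
Stretch 30: starts Fri 07:15 at or after Yoga Lab ends Thu 13:30 → clear.
Pilates Express: starts Fri 12:15 at or after Yoga Lab ends Thu 13:30 → clear.
Yoga Lab overlaps Spin Power.

Yes — it overlaps Spin Power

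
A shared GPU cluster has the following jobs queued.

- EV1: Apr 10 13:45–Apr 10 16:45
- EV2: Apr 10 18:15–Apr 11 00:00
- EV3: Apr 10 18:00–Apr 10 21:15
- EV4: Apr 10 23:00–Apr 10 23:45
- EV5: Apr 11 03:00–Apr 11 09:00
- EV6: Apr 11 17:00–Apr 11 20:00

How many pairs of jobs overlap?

2

Sorted by start: EV1, EV3, EV2, EV4, EV5, EV6.
EV3 starts after EV1 ends — done with EV1.
EV2 starts before EV3 ends → EV3 and EV2 overlap.
EV4 starts after EV3 ends — done with EV3.
EV4 starts before EV2 ends → EV2 and EV4 overlap.
EV5 starts after EV2 ends — done with EV2.
EV5 starts after EV4 ends — done with EV4.
EV6 starts after EV5 ends.
Overlapping pairs: EV2 & EV3, EV2 & EV4 — 2 in total.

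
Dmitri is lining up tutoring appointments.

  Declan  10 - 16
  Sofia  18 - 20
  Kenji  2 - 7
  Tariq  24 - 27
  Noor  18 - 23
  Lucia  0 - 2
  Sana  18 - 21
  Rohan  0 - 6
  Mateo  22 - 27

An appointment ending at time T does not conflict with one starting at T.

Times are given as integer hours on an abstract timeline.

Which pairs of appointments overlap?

Two intervals overlap when each starts before the other ends.
Sorted by start: Rohan, Lucia, Kenji, Declan, Noor, Sana, Sofia, Mateo, Tariq.
Lucia starts before Rohan ends → Rohan and Lucia overlap.
Kenji starts before Rohan ends → Rohan and Kenji overlap.
Declan starts after Rohan ends, so nothing later overlaps Rohan either.
Kenji starts exactly when Lucia ends (back-to-back, no overlap), so nothing later overlaps Lucia either.
Declan starts after Kenji ends, so nothing later overlaps Kenji either.
Noor starts after Declan ends, so nothing later overlaps Declan either.
Sana starts before Noor ends → Noor and Sana overlap.
Sofia starts before Noor ends → Noor and Sofia overlap.
Mateo starts before Noor ends → Noor and Mateo overlap.
Tariq starts after Noor ends.
Sofia starts before Sana ends → Sana and Sofia overlap.
Mateo starts after Sana ends, so nothing later overlaps Sana either.
Mateo starts after Sofia ends, so nothing later overlaps Sofia either.
Tariq starts before Mateo ends → Mateo and Tariq overlap.

Kenji & Rohan, Lucia & Rohan, Mateo & Noor, Mateo & Tariq, Noor & Sana, Noor & Sofia, Sana & Sofia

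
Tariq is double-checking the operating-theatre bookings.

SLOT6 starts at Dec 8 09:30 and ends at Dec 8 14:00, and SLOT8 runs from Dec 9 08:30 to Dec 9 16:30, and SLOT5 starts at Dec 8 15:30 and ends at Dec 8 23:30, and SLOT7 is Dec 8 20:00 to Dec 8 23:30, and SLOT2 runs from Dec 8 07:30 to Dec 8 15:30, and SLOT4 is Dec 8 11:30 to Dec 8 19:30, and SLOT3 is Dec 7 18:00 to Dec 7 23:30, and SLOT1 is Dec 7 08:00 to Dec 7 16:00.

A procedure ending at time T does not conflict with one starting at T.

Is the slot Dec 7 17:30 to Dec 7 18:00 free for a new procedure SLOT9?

SLOT1: ends Dec 7 16:00 at or before SLOT9 starts Dec 7 17:30 → clear.
SLOT3: starts Dec 7 18:00 at or after SLOT9 ends Dec 7 18:00 → clear.
SLOT2: starts Dec 8 07:30 at or after SLOT9 ends Dec 7 18:00 → clear.
SLOT6: starts Dec 8 09:30 at or after SLOT9 ends Dec 7 18:00 → clear.
SLOT4: starts Dec 8 11:30 at or after SLOT9 ends Dec 7 18:00 → clear.
SLOT5: starts Dec 8 15:30 at or after SLOT9 ends Dec 7 18:00 → clear.
SLOT7: starts Dec 8 20:00 at or after SLOT9 ends Dec 7 18:00 → clear.
SLOT8: starts Dec 9 08:30 at or after SLOT9 ends Dec 7 18:00 → clear.

Yes — the slot is free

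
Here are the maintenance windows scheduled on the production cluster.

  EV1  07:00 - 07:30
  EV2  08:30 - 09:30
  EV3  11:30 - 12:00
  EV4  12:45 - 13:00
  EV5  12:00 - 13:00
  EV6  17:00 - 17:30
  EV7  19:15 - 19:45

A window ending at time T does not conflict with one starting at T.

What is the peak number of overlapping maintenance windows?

Sort all start/end points and keep a running count:
07:00 start EV1 → 1
07:30 end EV1 → 0
08:30 start EV2 → 1
09:30 end EV2 → 0
11:30 start EV3 → 1
12:00 end EV3 → 0
12:00 start EV5 → 1
12:45 start EV4 → 2
13:00 end EV4 → 1
13:00 end EV5 → 0
17:00 start EV6 → 1
17:30 end EV6 → 0
19:15 start EV7 → 1
19:45 end EV7 → 0
Peak is 2, at 12:45 (EV4, EV5).

2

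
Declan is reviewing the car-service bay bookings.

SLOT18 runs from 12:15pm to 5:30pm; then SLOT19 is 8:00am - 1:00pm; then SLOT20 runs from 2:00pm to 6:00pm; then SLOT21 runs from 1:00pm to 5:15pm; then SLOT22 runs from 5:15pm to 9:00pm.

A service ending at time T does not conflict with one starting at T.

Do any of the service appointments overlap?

Check each pair: they overlap iff neither finishes before the other starts.
Sorted by start: SLOT19, SLOT18, SLOT21, SLOT20, SLOT22.
SLOT18 starts before SLOT19 ends → SLOT19 and SLOT18 overlap.
That's a conflict, so the schedule is not conflict-free.

Yes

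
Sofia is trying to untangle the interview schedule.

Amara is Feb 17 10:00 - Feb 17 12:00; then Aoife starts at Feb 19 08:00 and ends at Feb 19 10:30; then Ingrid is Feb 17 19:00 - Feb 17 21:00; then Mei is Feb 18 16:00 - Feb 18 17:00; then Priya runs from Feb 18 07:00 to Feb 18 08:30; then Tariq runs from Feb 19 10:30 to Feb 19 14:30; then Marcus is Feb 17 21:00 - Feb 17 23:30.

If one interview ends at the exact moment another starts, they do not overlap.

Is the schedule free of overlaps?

Yes

Check each pair: they overlap iff neither finishes before the other starts.
Sorted by start: Amara, Ingrid, Marcus, Priya, Mei, Aoife, Tariq.
Ingrid starts after Amara ends; Amara is clear from here.
Marcus starts exactly when Ingrid ends (back-to-back, no overlap); Ingrid is clear from here.
Priya starts after Marcus ends; Marcus is clear from here.
Mei starts after Priya ends; Priya is clear from here.
Aoife starts after Mei ends; Mei is clear from here.
Tariq starts exactly when Aoife ends (back-to-back, no overlap).
Every pair is clear; the schedule has no overlaps.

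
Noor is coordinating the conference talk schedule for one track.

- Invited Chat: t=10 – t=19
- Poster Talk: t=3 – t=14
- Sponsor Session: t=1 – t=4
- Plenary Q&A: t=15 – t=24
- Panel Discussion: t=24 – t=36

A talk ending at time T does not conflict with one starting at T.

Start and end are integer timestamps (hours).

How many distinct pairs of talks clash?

3

Sorted by start: Sponsor Session, Poster Talk, Invited Chat, Plenary Q&A, Panel Discussion.
Poster Talk starts before Sponsor Session ends → Sponsor Session and Poster Talk overlap.
Invited Chat starts after Sponsor Session ends — done with Sponsor Session.
Invited Chat starts before Poster Talk ends → Poster Talk and Invited Chat overlap.
Plenary Q&A starts after Poster Talk ends — done with Poster Talk.
Plenary Q&A starts before Invited Chat ends → Invited Chat and Plenary Q&A overlap.
Panel Discussion starts after Invited Chat ends.
Panel Discussion starts exactly when Plenary Q&A ends (back-to-back, no overlap).
Overlapping pairs: Invited Chat & Plenary Q&A, Invited Chat & Poster Talk, Poster Talk & Sponsor Session — 3 in total.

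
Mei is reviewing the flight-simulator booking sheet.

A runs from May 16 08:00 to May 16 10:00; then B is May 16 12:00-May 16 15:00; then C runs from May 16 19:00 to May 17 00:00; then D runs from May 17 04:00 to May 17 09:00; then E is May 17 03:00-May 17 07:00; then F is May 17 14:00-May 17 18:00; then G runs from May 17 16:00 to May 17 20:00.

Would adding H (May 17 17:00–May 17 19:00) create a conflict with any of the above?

A: ends May 16 10:00 at or before H starts May 17 17:00 → clear.
B: ends May 16 15:00 at or before H starts May 17 17:00 → clear.
C: ends May 17 00:00 at or before H starts May 17 17:00 → clear.
E: ends May 17 07:00 at or before H starts May 17 17:00 → clear.
D: ends May 17 09:00 at or before H starts May 17 17:00 → clear.
F: starts May 17 14:00 before H ends May 17 19:00, and ends May 17 18:00 after H starts May 17 17:00 → overlap.
G: starts May 17 16:00 before H ends May 17 19:00, and ends May 17 20:00 after H starts May 17 17:00 → overlap.
H overlaps F, G.

Yes — it overlaps F, G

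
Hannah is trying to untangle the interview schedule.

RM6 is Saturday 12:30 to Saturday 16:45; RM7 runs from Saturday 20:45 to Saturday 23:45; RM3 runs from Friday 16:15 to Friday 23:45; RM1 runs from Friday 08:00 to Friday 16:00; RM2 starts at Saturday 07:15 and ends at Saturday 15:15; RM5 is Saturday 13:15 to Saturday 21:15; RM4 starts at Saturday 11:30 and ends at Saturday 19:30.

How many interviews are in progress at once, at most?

4

Walk through starts and ends in time order (an end at T is processed before a start at T):
Friday 08:00 start RM1 → 1
Friday 16:00 end RM1 → 0
Friday 16:15 start RM3 → 1
Friday 23:45 end RM3 → 0
Saturday 07:15 start RM2 → 1
Saturday 11:30 start RM4 → 2
Saturday 12:30 start RM6 → 3
Saturday 13:15 start RM5 → 4
Saturday 15:15 end RM2 → 3
Saturday 16:45 end RM6 → 2
Saturday 19:30 end RM4 → 1
Saturday 20:45 start RM7 → 2
Saturday 21:15 end RM5 → 1
Saturday 23:45 end RM7 → 0
Peak is 4, at Saturday 13:15 (RM2, RM4, RM5, RM6).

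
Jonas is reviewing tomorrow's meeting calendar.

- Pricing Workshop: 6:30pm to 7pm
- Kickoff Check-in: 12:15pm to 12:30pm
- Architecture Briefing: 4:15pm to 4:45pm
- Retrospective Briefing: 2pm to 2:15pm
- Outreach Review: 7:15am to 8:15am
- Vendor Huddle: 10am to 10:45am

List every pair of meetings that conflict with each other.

no overlapping pairs

Sorted by start: Outreach Review, Vendor Huddle, Kickoff Check-in, Retrospective Briefing, Architecture Briefing, Pricing Workshop.
Vendor Huddle starts after Outreach Review ends, so Outreach Review has no further overlaps.
Kickoff Check-in starts after Vendor Huddle ends, so Vendor Huddle has no further overlaps.
Retrospective Briefing starts after Kickoff Check-in ends, so Kickoff Check-in has no further overlaps.
Architecture Briefing starts after Retrospective Briefing ends, so Retrospective Briefing has no further overlaps.
Pricing Workshop starts after Architecture Briefing ends.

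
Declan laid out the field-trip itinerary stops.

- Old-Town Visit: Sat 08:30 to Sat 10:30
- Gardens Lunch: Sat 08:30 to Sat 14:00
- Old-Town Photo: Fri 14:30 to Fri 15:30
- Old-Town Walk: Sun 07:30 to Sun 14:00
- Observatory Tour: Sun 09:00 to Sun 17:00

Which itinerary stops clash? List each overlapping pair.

Gardens Lunch & Old-Town Visit, Observatory Tour & Old-Town Walk

Two intervals overlap when each starts before the other ends.
Sorted by start: Old-Town Photo, Gardens Lunch, Old-Town Visit, Old-Town Walk, Observatory Tour.
Gardens Lunch starts after Old-Town Photo ends; Old-Town Photo is clear from here.
Old-Town Visit starts before Gardens Lunch ends → Gardens Lunch and Old-Town Visit overlap.
Old-Town Walk starts after Gardens Lunch ends; Gardens Lunch is clear from here.
Old-Town Walk starts after Old-Town Visit ends; Old-Town Visit is clear from here.
Observatory Tour starts before Old-Town Walk ends → Old-Town Walk and Observatory Tour overlap.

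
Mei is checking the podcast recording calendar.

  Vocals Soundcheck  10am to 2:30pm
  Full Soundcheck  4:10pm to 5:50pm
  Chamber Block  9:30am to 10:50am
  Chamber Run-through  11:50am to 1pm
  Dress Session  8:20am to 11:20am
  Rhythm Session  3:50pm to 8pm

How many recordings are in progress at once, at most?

3

Sort all start/end points and keep a running count:
8:20am start Dress Session → 1
9:30am start Chamber Block → 2
10am start Vocals Soundcheck → 3
10:50am end Chamber Block → 2
11:20am end Dress Session → 1
11:50am start Chamber Run-through → 2
1pm end Chamber Run-through → 1
2:30pm end Vocals Soundcheck → 0
3:50pm start Rhythm Session → 1
4:10pm start Full Soundcheck → 2
5:50pm end Full Soundcheck → 1
8pm end Rhythm Session → 0
Peak is 3, at 10am (Chamber Block, Dress Session, Vocals Soundcheck).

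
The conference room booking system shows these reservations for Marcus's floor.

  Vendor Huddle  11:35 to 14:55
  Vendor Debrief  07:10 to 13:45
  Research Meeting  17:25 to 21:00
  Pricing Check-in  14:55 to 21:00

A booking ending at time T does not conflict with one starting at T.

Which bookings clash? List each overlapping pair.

Sorted by start: Vendor Debrief, Vendor Huddle, Pricing Check-in, Research Meeting.
Vendor Huddle starts before Vendor Debrief ends → Vendor Debrief and Vendor Huddle overlap.
Pricing Check-in starts after Vendor Debrief ends, so nothing later overlaps Vendor Debrief either.
Pricing Check-in starts exactly when Vendor Huddle ends (back-to-back, no overlap), so nothing later overlaps Vendor Huddle either.
Research Meeting starts before Pricing Check-in ends → Pricing Check-in and Research Meeting overlap.

Pricing Check-in & Research Meeting, Vendor Debrief & Vendor Huddle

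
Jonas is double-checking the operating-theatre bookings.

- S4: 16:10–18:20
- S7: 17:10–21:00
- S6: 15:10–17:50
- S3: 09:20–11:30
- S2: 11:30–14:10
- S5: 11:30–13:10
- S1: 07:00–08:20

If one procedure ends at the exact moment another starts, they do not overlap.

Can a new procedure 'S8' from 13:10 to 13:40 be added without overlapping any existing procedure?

No — it overlaps S2

S1: ends 08:20 at or before S8 starts 13:10 → clear.
S3: ends 11:30 at or before S8 starts 13:10 → clear.
S2: starts 11:30 before S8 ends 13:40, and ends 14:10 after S8 starts 13:10 → overlap.
S5: ends 13:10 at or before S8 starts 13:10 → clear.
S6: starts 15:10 at or after S8 ends 13:40 → clear.
S4: starts 16:10 at or after S8 ends 13:40 → clear.
S7: starts 17:10 at or after S8 ends 13:40 → clear.
S8 overlaps S2.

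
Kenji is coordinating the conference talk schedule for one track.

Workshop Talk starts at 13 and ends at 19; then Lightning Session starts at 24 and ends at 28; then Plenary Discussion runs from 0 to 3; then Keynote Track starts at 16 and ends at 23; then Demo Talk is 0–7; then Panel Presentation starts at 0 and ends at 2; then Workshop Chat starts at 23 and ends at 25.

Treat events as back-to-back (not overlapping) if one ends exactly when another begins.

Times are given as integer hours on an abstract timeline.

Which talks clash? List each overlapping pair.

Sorted by start: Demo Talk, Panel Presentation, Plenary Discussion, Workshop Talk, Keynote Track, Workshop Chat, Lightning Session.
Panel Presentation starts before Demo Talk ends → Demo Talk and Panel Presentation overlap.
Plenary Discussion starts before Demo Talk ends → Demo Talk and Plenary Discussion overlap.
Workshop Talk starts after Demo Talk ends, so Demo Talk has no further overlaps.
Plenary Discussion starts before Panel Presentation ends → Panel Presentation and Plenary Discussion overlap.
Workshop Talk starts after Panel Presentation ends, so Panel Presentation has no further overlaps.
Workshop Talk starts after Plenary Discussion ends, so Plenary Discussion has no further overlaps.
Keynote Track starts before Workshop Talk ends → Workshop Talk and Keynote Track overlap.
Workshop Chat starts after Workshop Talk ends, so Workshop Talk has no further overlaps.
Workshop Chat starts exactly when Keynote Track ends (back-to-back, no overlap), so Keynote Track has no further overlaps.
Lightning Session starts before Workshop Chat ends → Workshop Chat and Lightning Session overlap.

Demo Talk & Panel Presentation, Demo Talk & Plenary Discussion, Keynote Track & Workshop Talk, Lightning Session & Workshop Chat, Panel Presentation & Plenary Discussion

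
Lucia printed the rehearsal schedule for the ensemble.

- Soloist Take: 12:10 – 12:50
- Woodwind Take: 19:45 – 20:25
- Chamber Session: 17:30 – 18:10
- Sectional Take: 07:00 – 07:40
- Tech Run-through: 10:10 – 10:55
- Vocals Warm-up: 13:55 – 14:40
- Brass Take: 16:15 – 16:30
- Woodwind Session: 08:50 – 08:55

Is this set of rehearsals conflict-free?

Sorted by start: Sectional Take, Woodwind Session, Tech Run-through, Soloist Take, Vocals Warm-up, Brass Take, Chamber Session, Woodwind Take.
Woodwind Session starts after Sectional Take ends; Sectional Take is clear from here.
Tech Run-through starts after Woodwind Session ends; Woodwind Session is clear from here.
Soloist Take starts after Tech Run-through ends; Tech Run-through is clear from here.
Vocals Warm-up starts after Soloist Take ends; Soloist Take is clear from here.
Brass Take starts after Vocals Warm-up ends; Vocals Warm-up is clear from here.
Chamber Session starts after Brass Take ends; Brass Take is clear from here.
Woodwind Take starts after Chamber Session ends.
Every pair is clear; the schedule has no overlaps.

Yes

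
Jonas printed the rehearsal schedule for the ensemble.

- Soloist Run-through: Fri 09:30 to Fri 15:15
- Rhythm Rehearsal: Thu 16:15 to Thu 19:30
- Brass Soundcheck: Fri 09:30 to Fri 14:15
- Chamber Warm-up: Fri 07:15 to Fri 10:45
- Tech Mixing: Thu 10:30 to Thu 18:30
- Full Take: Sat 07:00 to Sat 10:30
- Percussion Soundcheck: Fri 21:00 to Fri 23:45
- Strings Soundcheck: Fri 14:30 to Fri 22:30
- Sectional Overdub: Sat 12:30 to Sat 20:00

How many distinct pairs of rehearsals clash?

6

Sorted by start: Tech Mixing, Rhythm Rehearsal, Chamber Warm-up, Soloist Run-through, Brass Soundcheck, Strings Soundcheck, Percussion Soundcheck, Full Take, Sectional Overdub.
Rhythm Rehearsal starts before Tech Mixing ends → Tech Mixing and Rhythm Rehearsal overlap.
Chamber Warm-up starts after Tech Mixing ends; Tech Mixing is clear from here.
Chamber Warm-up starts after Rhythm Rehearsal ends; Rhythm Rehearsal is clear from here.
Soloist Run-through starts before Chamber Warm-up ends → Chamber Warm-up and Soloist Run-through overlap.
Brass Soundcheck starts before Chamber Warm-up ends → Chamber Warm-up and Brass Soundcheck overlap.
Strings Soundcheck starts after Chamber Warm-up ends; Chamber Warm-up is clear from here.
Brass Soundcheck starts before Soloist Run-through ends → Soloist Run-through and Brass Soundcheck overlap.
Strings Soundcheck starts before Soloist Run-through ends → Soloist Run-through and Strings Soundcheck overlap.
Percussion Soundcheck starts after Soloist Run-through ends; Soloist Run-through is clear from here.
Strings Soundcheck starts after Brass Soundcheck ends; Brass Soundcheck is clear from here.
Percussion Soundcheck starts before Strings Soundcheck ends → Strings Soundcheck and Percussion Soundcheck overlap.
Full Take starts after Strings Soundcheck ends; Strings Soundcheck is clear from here.
Full Take starts after Percussion Soundcheck ends; Percussion Soundcheck is clear from here.
Sectional Overdub starts after Full Take ends.
Overlapping pairs: Brass Soundcheck & Chamber Warm-up, Brass Soundcheck & Soloist Run-through, Chamber Warm-up & Soloist Run-through, Percussion Soundcheck & Strings Soundcheck, Rhythm Rehearsal & Tech Mixing, Soloist Run-through & Strings Soundcheck — 6 in total.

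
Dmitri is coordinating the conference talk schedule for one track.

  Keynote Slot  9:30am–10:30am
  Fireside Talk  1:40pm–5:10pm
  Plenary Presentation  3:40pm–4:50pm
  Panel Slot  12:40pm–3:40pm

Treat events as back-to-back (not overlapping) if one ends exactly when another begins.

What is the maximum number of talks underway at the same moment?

2

Sweep the timeline, counting +1 at each start and −1 at each end (ends before starts at a tie):
9:30am start Keynote Slot → 1
10:30am end Keynote Slot → 0
12:40pm start Panel Slot → 1
1:40pm start Fireside Talk → 2
3:40pm end Panel Slot → 1
3:40pm start Plenary Presentation → 2
4:50pm end Plenary Presentation → 1
5:10pm end Fireside Talk → 0
Peak is 2, at 1:40pm (Fireside Talk, Panel Slot).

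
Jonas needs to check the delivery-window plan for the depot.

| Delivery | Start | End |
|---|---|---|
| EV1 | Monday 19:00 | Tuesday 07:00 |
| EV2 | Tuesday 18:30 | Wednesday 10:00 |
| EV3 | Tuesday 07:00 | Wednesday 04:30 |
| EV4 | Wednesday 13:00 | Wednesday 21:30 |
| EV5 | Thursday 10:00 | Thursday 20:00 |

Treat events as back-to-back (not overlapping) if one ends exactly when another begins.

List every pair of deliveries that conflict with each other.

Two intervals overlap when each starts before the other ends.
Sorted by start: EV1, EV3, EV2, EV4, EV5.
EV3 starts exactly when EV1 ends (back-to-back, no overlap), so nothing later overlaps EV1 either.
EV2 starts before EV3 ends → EV3 and EV2 overlap.
EV4 starts after EV3 ends, so nothing later overlaps EV3 either.
EV4 starts after EV2 ends, so nothing later overlaps EV2 either.
EV5 starts after EV4 ends.

EV2 & EV3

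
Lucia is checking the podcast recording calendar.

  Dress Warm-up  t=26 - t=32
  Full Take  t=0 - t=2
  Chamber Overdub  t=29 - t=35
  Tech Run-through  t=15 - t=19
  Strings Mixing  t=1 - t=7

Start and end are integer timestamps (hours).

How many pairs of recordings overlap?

2

Sorted by start: Full Take, Strings Mixing, Tech Run-through, Dress Warm-up, Chamber Overdub.
Strings Mixing starts before Full Take ends → Full Take and Strings Mixing overlap.
Tech Run-through starts after Full Take ends, so nothing later overlaps Full Take either.
Tech Run-through starts after Strings Mixing ends, so nothing later overlaps Strings Mixing either.
Dress Warm-up starts after Tech Run-through ends, so nothing later overlaps Tech Run-through either.
Chamber Overdub starts before Dress Warm-up ends → Dress Warm-up and Chamber Overdub overlap.
Overlapping pairs: Chamber Overdub & Dress Warm-up, Full Take & Strings Mixing — 2 in total.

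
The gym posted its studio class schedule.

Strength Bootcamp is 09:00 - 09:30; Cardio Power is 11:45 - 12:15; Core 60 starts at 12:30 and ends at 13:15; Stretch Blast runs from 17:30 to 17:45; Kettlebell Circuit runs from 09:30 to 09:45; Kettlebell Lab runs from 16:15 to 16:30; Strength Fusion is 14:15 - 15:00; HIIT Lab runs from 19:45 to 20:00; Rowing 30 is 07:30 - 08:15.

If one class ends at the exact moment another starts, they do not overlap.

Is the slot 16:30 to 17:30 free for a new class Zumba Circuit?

Rowing 30: ends 08:15 at or before Zumba Circuit starts 16:30 → clear.
Strength Bootcamp: ends 09:30 at or before Zumba Circuit starts 16:30 → clear.
Kettlebell Circuit: ends 09:45 at or before Zumba Circuit starts 16:30 → clear.
Cardio Power: ends 12:15 at or before Zumba Circuit starts 16:30 → clear.
Core 60: ends 13:15 at or before Zumba Circuit starts 16:30 → clear.
Strength Fusion: ends 15:00 at or before Zumba Circuit starts 16:30 → clear.
Kettlebell Lab: ends 16:30 at or before Zumba Circuit starts 16:30 → clear.
Stretch Blast: starts 17:30 at or after Zumba Circuit ends 17:30 → clear.
HIIT Lab: starts 19:45 at or after Zumba Circuit ends 17:30 → clear.

Yes — the slot is free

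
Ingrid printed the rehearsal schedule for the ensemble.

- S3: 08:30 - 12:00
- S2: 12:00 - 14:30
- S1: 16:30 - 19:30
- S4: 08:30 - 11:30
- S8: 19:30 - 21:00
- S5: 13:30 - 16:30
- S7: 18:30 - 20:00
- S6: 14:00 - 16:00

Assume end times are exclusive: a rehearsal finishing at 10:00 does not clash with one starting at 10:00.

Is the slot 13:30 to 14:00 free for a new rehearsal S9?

S3: ends 12:00 at or before S9 starts 13:30 → clear.
S4: ends 11:30 at or before S9 starts 13:30 → clear.
S2: starts 12:00 before S9 ends 14:00, and ends 14:30 after S9 starts 13:30 → overlap.
S5: starts 13:30 before S9 ends 14:00, and ends 16:30 after S9 starts 13:30 → overlap.
S6: starts 14:00 at or after S9 ends 14:00 → clear.
S1: starts 16:30 at or after S9 ends 14:00 → clear.
S7: starts 18:30 at or after S9 ends 14:00 → clear.
S8: starts 19:30 at or after S9 ends 14:00 → clear.
S9 overlaps S2, S5.

No — it overlaps S2, S5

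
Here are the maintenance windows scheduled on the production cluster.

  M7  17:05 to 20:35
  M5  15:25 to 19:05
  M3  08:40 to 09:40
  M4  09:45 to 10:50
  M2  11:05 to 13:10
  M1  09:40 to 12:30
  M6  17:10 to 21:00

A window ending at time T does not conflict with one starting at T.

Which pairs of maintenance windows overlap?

M1 & M2, M1 & M4, M5 & M6, M5 & M7, M6 & M7

Sorted by start: M3, M1, M4, M2, M5, M7, M6.
M1 starts exactly when M3 ends (back-to-back, no overlap), so M3 has no further overlaps.
M4 starts before M1 ends → M1 and M4 overlap.
M2 starts before M1 ends → M1 and M2 overlap.
M5 starts after M1 ends, so M1 has no further overlaps.
M2 starts after M4 ends, so M4 has no further overlaps.
M5 starts after M2 ends, so M2 has no further overlaps.
M7 starts before M5 ends → M5 and M7 overlap.
M6 starts before M5 ends → M5 and M6 overlap.
M6 starts before M7 ends → M7 and M6 overlap.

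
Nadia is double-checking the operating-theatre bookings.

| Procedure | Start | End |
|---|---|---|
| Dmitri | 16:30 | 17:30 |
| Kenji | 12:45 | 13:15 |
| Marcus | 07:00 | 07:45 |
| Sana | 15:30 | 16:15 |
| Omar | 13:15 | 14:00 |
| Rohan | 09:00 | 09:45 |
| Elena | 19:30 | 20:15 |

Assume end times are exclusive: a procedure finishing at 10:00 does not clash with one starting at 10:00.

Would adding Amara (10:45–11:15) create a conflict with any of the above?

No — it doesn't clash with anything

Marcus: ends 07:45 at or before Amara starts 10:45 → clear.
Rohan: ends 09:45 at or before Amara starts 10:45 → clear.
Kenji: starts 12:45 at or after Amara ends 11:15 → clear.
Omar: starts 13:15 at or after Amara ends 11:15 → clear.
Sana: starts 15:30 at or after Amara ends 11:15 → clear.
Dmitri: starts 16:30 at or after Amara ends 11:15 → clear.
Elena: starts 19:30 at or after Amara ends 11:15 → clear.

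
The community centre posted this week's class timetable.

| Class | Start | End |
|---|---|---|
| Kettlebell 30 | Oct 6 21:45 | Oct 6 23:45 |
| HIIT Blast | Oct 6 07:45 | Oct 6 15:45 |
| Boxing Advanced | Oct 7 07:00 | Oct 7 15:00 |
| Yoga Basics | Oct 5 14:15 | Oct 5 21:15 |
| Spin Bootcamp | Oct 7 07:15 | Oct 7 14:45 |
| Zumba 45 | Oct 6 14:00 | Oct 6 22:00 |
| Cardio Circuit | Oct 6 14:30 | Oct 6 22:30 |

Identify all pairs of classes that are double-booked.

Boxing Advanced & Spin Bootcamp, Cardio Circuit & HIIT Blast, Cardio Circuit & Kettlebell 30, Cardio Circuit & Zumba 45, HIIT Blast & Zumba 45, Kettlebell 30 & Zumba 45

Two intervals overlap when each starts before the other ends.
Sorted by start: Yoga Basics, HIIT Blast, Zumba 45, Cardio Circuit, Kettlebell 30, Boxing Advanced, Spin Bootcamp.
HIIT Blast starts after Yoga Basics ends, so Yoga Basics has no further overlaps.
Zumba 45 starts before HIIT Blast ends → HIIT Blast and Zumba 45 overlap.
Cardio Circuit starts before HIIT Blast ends → HIIT Blast and Cardio Circuit overlap.
Kettlebell 30 starts after HIIT Blast ends, so HIIT Blast has no further overlaps.
Cardio Circuit starts before Zumba 45 ends → Zumba 45 and Cardio Circuit overlap.
Kettlebell 30 starts before Zumba 45 ends → Zumba 45 and Kettlebell 30 overlap.
Boxing Advanced starts after Zumba 45 ends, so Zumba 45 has no further overlaps.
Kettlebell 30 starts before Cardio Circuit ends → Cardio Circuit and Kettlebell 30 overlap.
Boxing Advanced starts after Cardio Circuit ends, so Cardio Circuit has no further overlaps.
Boxing Advanced starts after Kettlebell 30 ends, so Kettlebell 30 has no further overlaps.
Spin Bootcamp starts before Boxing Advanced ends → Boxing Advanced and Spin Bootcamp overlap.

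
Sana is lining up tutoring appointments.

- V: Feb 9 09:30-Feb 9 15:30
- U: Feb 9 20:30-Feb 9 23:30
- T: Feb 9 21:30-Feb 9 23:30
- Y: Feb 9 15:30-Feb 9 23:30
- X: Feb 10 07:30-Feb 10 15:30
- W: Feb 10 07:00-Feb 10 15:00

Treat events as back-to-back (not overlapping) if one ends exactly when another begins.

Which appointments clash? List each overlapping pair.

Sorted by start: V, Y, U, T, W, X.
Y starts exactly when V ends (back-to-back, no overlap); V is clear from here.
U starts before Y ends → Y and U overlap.
T starts before Y ends → Y and T overlap.
W starts after Y ends; Y is clear from here.
T starts before U ends → U and T overlap.
W starts after U ends; U is clear from here.
W starts after T ends; T is clear from here.
X starts before W ends → W and X overlap.

T & U, T & Y, U & Y, W & X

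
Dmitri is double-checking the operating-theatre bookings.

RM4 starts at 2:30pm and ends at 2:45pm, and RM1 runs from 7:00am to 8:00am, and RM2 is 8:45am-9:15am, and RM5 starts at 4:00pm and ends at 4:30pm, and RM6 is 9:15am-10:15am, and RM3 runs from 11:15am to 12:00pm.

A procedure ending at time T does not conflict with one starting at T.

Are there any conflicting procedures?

Sorted by start: RM1, RM2, RM6, RM3, RM4, RM5.
RM2 starts after RM1 ends, so nothing later overlaps RM1 either.
RM6 starts exactly when RM2 ends (back-to-back, no overlap), so nothing later overlaps RM2 either.
RM3 starts after RM6 ends, so nothing later overlaps RM6 either.
RM4 starts after RM3 ends, so nothing later overlaps RM3 either.
RM5 starts after RM4 ends.
Every pair is clear; the schedule has no overlaps.

No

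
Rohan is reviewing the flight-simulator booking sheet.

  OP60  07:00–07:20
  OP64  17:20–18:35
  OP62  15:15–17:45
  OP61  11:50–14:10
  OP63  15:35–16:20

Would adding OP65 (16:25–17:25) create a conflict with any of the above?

Yes — it overlaps OP62, OP64

OP60: ends 07:20 at or before OP65 starts 16:25 → clear.
OP61: ends 14:10 at or before OP65 starts 16:25 → clear.
OP62: starts 15:15 before OP65 ends 17:25, and ends 17:45 after OP65 starts 16:25 → overlap.
OP63: ends 16:20 at or before OP65 starts 16:25 → clear.
OP64: starts 17:20 before OP65 ends 17:25, and ends 18:35 after OP65 starts 16:25 → overlap.
OP65 overlaps OP62, OP64.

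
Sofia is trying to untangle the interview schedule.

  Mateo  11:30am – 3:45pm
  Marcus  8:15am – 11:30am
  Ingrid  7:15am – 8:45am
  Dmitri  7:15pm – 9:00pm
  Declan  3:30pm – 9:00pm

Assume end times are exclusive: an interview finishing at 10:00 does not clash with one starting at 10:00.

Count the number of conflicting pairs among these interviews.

Two intervals overlap when each starts before the other ends.
Sorted by start: Ingrid, Marcus, Mateo, Declan, Dmitri.
Marcus starts before Ingrid ends → Ingrid and Marcus overlap.
Mateo starts after Ingrid ends; Ingrid is clear from here.
Mateo starts exactly when Marcus ends (back-to-back, no overlap); Marcus is clear from here.
Declan starts before Mateo ends → Mateo and Declan overlap.
Dmitri starts after Mateo ends.
Dmitri starts before Declan ends → Declan and Dmitri overlap.
Overlapping pairs: Declan & Dmitri, Declan & Mateo, Ingrid & Marcus — 3 in total.

3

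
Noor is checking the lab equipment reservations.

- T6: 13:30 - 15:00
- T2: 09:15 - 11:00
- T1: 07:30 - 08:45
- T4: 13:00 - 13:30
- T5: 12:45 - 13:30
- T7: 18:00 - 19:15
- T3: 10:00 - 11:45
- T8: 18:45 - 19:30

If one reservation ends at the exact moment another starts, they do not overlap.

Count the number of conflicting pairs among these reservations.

Sorted by start: T1, T2, T3, T5, T4, T6, T7, T8.
T2 starts after T1 ends — done with T1.
T3 starts before T2 ends → T2 and T3 overlap.
T5 starts after T2 ends — done with T2.
T5 starts after T3 ends — done with T3.
T4 starts before T5 ends → T5 and T4 overlap.
T6 starts exactly when T5 ends (back-to-back, no overlap) — done with T5.
T6 starts exactly when T4 ends (back-to-back, no overlap) — done with T4.
T7 starts after T6 ends — done with T6.
T8 starts before T7 ends → T7 and T8 overlap.
Overlapping pairs: T2 & T3, T4 & T5, T7 & T8 — 3 in total.

3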